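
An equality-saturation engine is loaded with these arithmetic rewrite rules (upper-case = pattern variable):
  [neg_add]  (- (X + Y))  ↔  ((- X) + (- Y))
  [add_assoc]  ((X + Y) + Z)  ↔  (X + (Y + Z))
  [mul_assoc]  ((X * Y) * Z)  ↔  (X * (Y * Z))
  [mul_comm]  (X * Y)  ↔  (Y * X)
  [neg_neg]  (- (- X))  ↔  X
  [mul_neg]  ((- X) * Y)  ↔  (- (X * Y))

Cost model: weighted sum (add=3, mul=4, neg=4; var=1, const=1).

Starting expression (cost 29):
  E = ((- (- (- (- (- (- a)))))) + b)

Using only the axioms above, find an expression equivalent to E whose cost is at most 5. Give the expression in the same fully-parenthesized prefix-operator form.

step 1: neg_neg (→) rewrites (- (- (- (- (- a))))) into (- (- (- a))), now ((- (- (- (- a)))) + b)
step 2: neg_neg (→) rewrites (- (- (- (- a)))) into (- (- a)), now ((- (- a)) + b)
step 3: neg_neg (→) rewrites (- (- a)) into a, reaching cost 5 (bound 5)

(a + b)   [cost 5]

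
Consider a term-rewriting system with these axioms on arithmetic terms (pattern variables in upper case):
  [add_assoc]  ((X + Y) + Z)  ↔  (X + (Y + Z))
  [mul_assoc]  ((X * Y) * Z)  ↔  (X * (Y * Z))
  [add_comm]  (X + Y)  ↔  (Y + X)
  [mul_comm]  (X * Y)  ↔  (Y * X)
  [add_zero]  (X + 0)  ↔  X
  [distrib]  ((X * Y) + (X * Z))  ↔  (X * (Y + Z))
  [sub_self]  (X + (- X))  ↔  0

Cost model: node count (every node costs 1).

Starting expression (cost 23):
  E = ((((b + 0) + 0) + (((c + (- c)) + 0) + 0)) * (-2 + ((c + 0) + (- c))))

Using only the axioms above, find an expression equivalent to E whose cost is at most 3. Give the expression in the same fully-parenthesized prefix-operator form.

1. [add_zero →] (((c + (- c)) + 0) + 0)  →  ((c + (- c)) + 0);  E = ((((b + 0) + 0) + ((c + (- c)) + 0)) * (-2 + ((c + 0) + (- c))))
2. [sub_self →] (c + (- c))  →  0;  E = ((((b + 0) + 0) + (0 + 0)) * (-2 + ((c + 0) + (- c))))
3. [add_zero →] (0 + 0)  →  0;  E = ((((b + 0) + 0) + 0) * (-2 + ((c + 0) + (- c))))
4. [add_assoc →] ((b + 0) + 0)  →  (b + (0 + 0));  E = (((b + (0 + 0)) + 0) * (-2 + ((c + 0) + (- c))))
5. [add_zero →] (c + 0)  →  c;  E = (((b + (0 + 0)) + 0) * (-2 + (c + (- c))))
6. [add_zero →] ((b + (0 + 0)) + 0)  →  (b + (0 + 0));  E = ((b + (0 + 0)) * (-2 + (c + (- c))))
7. [sub_self →] (c + (- c))  →  0;  E = ((b + (0 + 0)) * (-2 + 0))
8. [add_zero →] (-2 + 0)  →  -2;  E = ((b + (0 + 0)) * -2)
9. [add_zero →] (0 + 0)  →  0;  E = ((b + 0) * -2)
10. [add_zero →] (b + 0)  →  b;  cost 3 ≤ 3, done

(b * -2)   [cost 3]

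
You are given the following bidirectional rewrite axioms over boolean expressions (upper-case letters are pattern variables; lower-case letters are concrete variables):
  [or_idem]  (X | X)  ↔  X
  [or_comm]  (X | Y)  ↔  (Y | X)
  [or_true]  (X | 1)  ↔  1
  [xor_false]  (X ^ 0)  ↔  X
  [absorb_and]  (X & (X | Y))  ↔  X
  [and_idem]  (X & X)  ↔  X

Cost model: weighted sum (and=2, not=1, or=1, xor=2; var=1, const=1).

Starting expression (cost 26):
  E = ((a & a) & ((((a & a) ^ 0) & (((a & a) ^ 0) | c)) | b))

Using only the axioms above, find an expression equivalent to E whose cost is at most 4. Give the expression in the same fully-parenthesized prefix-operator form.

(a & a)   [cost 4]

step 1: absorb_and (→) rewrites (((a & a) ^ 0) & (((a & a) ^ 0) | c)) into ((a & a) ^ 0), now ((a & a) & (((a & a) ^ 0) | b))
step 2: xor_false (→) rewrites ((a & a) ^ 0) into (a & a), now ((a & a) & ((a & a) | b))
step 3: absorb_and (→) rewrites ((a & a) & ((a & a) | b)) into (a & a), reaching cost 4 (bound 4)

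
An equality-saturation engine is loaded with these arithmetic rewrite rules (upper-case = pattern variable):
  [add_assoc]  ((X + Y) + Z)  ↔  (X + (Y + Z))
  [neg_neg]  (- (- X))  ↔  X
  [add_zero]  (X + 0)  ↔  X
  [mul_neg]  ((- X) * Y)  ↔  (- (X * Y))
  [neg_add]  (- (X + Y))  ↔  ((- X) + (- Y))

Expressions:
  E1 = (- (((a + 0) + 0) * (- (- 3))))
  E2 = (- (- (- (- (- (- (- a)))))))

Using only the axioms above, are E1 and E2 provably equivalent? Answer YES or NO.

NO

All listed rules preserve value, hence provable equivalence implies equal values everywhere; look for a separating assignment.
a=1 gives E1 ↦ -3, E2 ↦ -1; values differ ⇒ not provably equivalent.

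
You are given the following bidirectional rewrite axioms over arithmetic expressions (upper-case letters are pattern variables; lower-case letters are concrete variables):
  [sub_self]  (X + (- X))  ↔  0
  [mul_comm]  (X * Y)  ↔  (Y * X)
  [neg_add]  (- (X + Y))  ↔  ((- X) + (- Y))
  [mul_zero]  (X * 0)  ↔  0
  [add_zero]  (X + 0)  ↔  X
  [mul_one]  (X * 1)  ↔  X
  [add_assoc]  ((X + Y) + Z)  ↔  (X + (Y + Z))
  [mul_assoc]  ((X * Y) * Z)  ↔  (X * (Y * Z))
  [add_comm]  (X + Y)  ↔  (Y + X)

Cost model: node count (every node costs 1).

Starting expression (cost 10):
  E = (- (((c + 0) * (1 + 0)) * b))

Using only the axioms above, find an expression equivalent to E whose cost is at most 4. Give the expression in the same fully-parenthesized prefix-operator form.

(- (c * b))   [cost 4]

step 1: add_zero (→) rewrites (1 + 0) into 1, now (- (((c + 0) * 1) * b))
step 2: add_zero (→) rewrites (c + 0) into c, now (- ((c * 1) * b))
step 3: mul_one (→) rewrites (c * 1) into c, reaching cost 4 (bound 4)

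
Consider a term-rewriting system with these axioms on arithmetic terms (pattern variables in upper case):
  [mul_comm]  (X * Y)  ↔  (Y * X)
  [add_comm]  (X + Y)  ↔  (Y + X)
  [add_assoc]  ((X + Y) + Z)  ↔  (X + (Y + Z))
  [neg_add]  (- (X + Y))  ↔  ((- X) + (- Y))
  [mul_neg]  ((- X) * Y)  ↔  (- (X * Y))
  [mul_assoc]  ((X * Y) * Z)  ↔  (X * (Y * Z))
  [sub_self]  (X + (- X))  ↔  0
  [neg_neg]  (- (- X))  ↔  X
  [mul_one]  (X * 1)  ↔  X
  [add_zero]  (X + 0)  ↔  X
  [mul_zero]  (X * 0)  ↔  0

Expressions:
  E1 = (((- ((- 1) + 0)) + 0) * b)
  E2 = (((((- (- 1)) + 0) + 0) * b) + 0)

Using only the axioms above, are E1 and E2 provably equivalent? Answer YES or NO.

step 1: add_zero (→) rewrites ((- 1) + 0) into (- 1), now (((- (- 1)) + 0) * b)
step 2: add_zero (→) rewrites ((- (- 1)) + 0) into (- (- 1)), now ((- (- 1)) * b)
step 3: neg_neg (→) rewrites (- (- 1)) into 1, now (1 * b)
step 4: add_zero (←) rewrites (1 * b) into ((1 * b) + 0)
step 5: add_zero (←) rewrites 1 into (1 + 0), now (((1 + 0) * b) + 0)
step 6: add_zero (←) rewrites 1 into (1 + 0), now ((((1 + 0) + 0) * b) + 0)
step 7: neg_neg (←) rewrites 1 into (- (- 1)), which is E2

YES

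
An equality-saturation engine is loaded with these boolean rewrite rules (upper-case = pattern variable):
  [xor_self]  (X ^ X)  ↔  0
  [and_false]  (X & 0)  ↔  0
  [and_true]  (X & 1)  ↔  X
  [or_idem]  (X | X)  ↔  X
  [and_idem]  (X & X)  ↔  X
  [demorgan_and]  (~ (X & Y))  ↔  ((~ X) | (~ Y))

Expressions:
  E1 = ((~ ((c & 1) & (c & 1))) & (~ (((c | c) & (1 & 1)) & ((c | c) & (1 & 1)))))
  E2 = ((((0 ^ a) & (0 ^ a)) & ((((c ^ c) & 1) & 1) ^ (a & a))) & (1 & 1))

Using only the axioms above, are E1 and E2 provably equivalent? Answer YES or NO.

NO

Every axiom is a valid identity, so a rewrite proof would force E1 and E2 to agree under every assignment.
At a=0, c=0: E1 = 1 but E2 = 0; they differ, so no derivation exists.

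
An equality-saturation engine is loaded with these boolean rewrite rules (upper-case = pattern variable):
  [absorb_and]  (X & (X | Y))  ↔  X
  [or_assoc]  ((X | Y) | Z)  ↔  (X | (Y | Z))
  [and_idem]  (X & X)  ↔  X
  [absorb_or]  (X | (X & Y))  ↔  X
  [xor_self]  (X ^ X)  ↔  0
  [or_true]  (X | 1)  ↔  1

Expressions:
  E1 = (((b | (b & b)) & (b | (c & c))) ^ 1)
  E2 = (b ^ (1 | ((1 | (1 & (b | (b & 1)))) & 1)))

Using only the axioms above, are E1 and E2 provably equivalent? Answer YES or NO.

YES

1. [absorb_or →] (b | (b & b))  →  b;  E1 = ((b & (b | (c & c))) ^ 1)
2. [and_idem →] (c & c)  →  c;  E1 = ((b & (b | c)) ^ 1)
3. [absorb_and →] (b & (b | c))  →  b;  E1 = (b ^ 1)
4. [absorb_or ←] 1  →  (1 | (1 & 1));  E1 = (b ^ (1 | (1 & 1)))
5. [absorb_or ←] 1  →  (1 | (1 & b));  E1 = (b ^ (1 | ((1 | (1 & b)) & 1)))
6. [absorb_or ←] b  →  (b | (b & 1));  this is E2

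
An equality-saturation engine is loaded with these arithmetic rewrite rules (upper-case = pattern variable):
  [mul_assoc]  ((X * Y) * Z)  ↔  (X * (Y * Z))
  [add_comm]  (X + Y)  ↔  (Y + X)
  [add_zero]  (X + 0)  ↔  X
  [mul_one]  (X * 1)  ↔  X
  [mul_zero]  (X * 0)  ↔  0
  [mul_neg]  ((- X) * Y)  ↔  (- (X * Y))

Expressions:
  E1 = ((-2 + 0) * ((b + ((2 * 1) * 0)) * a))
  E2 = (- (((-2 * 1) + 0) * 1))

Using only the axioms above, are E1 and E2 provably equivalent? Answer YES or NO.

The axioms are sound identities: if E1 ↔* E2 then E1 and E2 evaluate identically under any assignment.
Under a=0, b=0: E1 evaluates to 0, E2 to 2. Distinct ⇒ no rewrite sequence connects them.

NO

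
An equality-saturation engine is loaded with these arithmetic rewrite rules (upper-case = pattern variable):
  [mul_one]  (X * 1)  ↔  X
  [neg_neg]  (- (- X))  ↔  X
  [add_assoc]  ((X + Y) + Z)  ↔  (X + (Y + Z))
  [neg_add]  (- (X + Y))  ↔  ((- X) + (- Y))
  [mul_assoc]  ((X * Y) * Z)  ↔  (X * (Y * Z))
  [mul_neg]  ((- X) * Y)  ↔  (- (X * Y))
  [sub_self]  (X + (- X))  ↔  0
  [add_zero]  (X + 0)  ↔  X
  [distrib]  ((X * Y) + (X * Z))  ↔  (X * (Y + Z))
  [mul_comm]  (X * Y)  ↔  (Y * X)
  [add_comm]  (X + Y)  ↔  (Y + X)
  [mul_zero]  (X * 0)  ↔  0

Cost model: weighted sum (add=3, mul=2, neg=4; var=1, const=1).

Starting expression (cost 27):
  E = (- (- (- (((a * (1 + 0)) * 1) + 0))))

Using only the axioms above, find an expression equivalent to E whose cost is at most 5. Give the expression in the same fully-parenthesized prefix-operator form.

(1) (- (- (((a * (1 + 0)) * 1) + 0)))  =[neg_neg →]=  (((a * (1 + 0)) * 1) + 0)    ⊢ (- (((a * (1 + 0)) * 1) + 0))
(2) (1 + 0)  =[add_zero →]=  1    ⊢ (- (((a * 1) * 1) + 0))
(3) (a * 1)  =[mul_one →]=  a    ⊢ (- ((a * 1) + 0))
(4) (a * 1)  =[mul_one →]=  a    ⊢ (- (a + 0))
(5) (a + 0)  =[add_zero →]=  a    ⊢ cost 5, within 5

(- a)   [cost 5]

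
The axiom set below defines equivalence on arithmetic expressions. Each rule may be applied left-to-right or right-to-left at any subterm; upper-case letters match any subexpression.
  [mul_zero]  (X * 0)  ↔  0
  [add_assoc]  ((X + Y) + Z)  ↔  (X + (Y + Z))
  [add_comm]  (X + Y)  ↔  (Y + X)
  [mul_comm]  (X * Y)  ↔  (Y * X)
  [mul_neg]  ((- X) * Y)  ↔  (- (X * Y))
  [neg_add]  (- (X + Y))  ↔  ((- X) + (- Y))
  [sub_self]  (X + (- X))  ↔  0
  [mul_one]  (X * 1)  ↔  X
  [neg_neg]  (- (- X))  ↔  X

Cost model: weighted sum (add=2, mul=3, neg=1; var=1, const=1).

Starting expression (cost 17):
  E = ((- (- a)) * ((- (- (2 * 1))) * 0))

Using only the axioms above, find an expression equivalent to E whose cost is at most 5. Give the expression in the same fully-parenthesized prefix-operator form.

(1) (2 * 1)  =[mul_one →]=  2    ⊢ ((- (- a)) * ((- (- 2)) * 0))
(2) ((- (- a)) * ((- (- 2)) * 0))  =[mul_comm →]=  (((- (- 2)) * 0) * (- (- a)))
(3) (- (- 2))  =[neg_neg →]=  2    ⊢ ((2 * 0) * (- (- a)))
(4) (2 * 0)  =[mul_zero →]=  0    ⊢ (0 * (- (- a)))
(5) (- (- a))  =[neg_neg →]=  a    ⊢ cost 5, within 5

(0 * a)   [cost 5]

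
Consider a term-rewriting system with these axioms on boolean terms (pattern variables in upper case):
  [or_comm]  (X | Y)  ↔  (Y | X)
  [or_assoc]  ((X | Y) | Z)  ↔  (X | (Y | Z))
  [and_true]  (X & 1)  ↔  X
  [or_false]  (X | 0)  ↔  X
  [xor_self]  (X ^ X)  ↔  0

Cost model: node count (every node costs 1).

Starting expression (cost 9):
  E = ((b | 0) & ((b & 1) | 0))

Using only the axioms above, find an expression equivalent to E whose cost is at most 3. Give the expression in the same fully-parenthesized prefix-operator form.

(1) ((b & 1) | 0)  =[or_false →]=  (b & 1)    ⊢ ((b | 0) & (b & 1))
(2) (b | 0)  =[or_false →]=  b    ⊢ (b & (b & 1))
(3) (b & 1)  =[and_true →]=  b    ⊢ cost 3, within 3

(b & b)   [cost 3]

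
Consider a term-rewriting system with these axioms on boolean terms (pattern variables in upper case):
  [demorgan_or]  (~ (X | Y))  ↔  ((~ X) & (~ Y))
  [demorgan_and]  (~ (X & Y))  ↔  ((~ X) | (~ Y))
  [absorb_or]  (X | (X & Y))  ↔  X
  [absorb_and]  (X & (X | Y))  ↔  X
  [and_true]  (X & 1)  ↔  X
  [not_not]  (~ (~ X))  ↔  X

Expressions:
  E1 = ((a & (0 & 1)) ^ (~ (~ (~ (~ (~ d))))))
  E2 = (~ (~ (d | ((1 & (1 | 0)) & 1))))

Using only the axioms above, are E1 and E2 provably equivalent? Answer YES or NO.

NO

Every axiom is a valid identity, so a rewrite proof would force E1 and E2 to agree under every assignment.
At a=0, d=1: E1 = 0 but E2 = 1; they differ, so no derivation exists.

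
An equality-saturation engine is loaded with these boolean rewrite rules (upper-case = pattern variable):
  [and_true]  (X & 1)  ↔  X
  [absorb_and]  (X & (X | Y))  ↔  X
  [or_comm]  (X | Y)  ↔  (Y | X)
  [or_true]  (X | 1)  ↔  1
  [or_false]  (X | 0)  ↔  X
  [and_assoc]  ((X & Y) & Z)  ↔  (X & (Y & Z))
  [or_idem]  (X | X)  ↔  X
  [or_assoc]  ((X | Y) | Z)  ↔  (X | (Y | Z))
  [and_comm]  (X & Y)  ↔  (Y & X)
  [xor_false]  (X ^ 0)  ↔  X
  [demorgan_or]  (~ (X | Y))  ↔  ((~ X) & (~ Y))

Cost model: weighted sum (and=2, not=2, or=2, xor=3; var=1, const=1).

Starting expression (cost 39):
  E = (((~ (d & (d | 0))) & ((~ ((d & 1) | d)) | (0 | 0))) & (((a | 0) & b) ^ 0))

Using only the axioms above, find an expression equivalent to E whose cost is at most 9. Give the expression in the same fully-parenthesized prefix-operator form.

(1) (d & 1)  =[and_true →]=  d    ⊢ (((~ (d & (d | 0))) & ((~ (d | d)) | (0 | 0))) & (((a | 0) & b) ^ 0))
(2) (a | 0)  =[or_false →]=  a    ⊢ (((~ (d & (d | 0))) & ((~ (d | d)) | (0 | 0))) & ((a & b) ^ 0))
(3) (d & (d | 0))  =[absorb_and →]=  d    ⊢ (((~ d) & ((~ (d | d)) | (0 | 0))) & ((a & b) ^ 0))
(4) (0 | 0)  =[or_idem →]=  0    ⊢ (((~ d) & ((~ (d | d)) | 0)) & ((a & b) ^ 0))
(5) (d | d)  =[or_idem →]=  d    ⊢ (((~ d) & ((~ d) | 0)) & ((a & b) ^ 0))
(6) ((~ d) & ((~ d) | 0))  =[absorb_and →]=  (~ d)    ⊢ ((~ d) & ((a & b) ^ 0))
(7) ((a & b) ^ 0)  =[xor_false →]=  (a & b)    ⊢ cost 9, within 9

((~ d) & (a & b))   [cost 9]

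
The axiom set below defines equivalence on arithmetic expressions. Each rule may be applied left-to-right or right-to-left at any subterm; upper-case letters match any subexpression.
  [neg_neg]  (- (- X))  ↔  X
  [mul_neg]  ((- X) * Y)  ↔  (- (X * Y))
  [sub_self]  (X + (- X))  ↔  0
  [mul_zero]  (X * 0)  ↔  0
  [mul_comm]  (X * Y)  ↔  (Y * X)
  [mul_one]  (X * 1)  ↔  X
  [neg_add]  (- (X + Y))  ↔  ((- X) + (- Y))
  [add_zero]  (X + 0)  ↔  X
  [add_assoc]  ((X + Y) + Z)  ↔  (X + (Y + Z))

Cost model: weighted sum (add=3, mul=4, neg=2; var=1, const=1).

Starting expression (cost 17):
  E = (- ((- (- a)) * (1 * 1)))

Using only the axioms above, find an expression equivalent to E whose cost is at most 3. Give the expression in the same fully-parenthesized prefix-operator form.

(- a)   [cost 3]

1. [mul_one →] (1 * 1)  →  1;  E = (- ((- (- a)) * 1))
2. [mul_one →] ((- (- a)) * 1)  →  (- (- a));  E = (- (- (- a)))
3. [neg_neg →] (- (- (- a)))  →  (- a);  cost 3 ≤ 3, done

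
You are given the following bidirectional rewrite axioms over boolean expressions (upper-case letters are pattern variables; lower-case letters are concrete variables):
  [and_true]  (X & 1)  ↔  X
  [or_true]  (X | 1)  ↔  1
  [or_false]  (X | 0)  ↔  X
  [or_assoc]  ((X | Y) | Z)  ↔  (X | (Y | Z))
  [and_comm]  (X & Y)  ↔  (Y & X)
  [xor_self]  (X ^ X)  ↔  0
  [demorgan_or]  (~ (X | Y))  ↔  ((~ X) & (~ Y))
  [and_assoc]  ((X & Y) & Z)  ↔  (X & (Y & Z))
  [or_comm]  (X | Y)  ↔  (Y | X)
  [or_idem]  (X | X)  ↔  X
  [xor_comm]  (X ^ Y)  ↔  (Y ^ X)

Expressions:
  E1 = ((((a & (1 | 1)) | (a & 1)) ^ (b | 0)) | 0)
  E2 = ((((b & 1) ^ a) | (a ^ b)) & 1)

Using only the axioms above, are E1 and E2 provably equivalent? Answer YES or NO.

(1) ((((a & (1 | 1)) | (a & 1)) ^ (b | 0)) | 0)  =[or_false →]=  (((a & (1 | 1)) | (a & 1)) ^ (b | 0))
(2) (1 | 1)  =[or_idem →]=  1    ⊢ (((a & 1) | (a & 1)) ^ (b | 0))
(3) ((a & 1) | (a & 1))  =[or_idem →]=  (a & 1)    ⊢ ((a & 1) ^ (b | 0))
(4) (a & 1)  =[and_true →]=  a    ⊢ (a ^ (b | 0))
(5) (b | 0)  =[or_false →]=  b    ⊢ (a ^ b)
(6) (a ^ b)  =[or_idem ←]=  ((a ^ b) | (a ^ b))
(7) b  =[and_true ←]=  (b & 1)    ⊢ ((a ^ (b & 1)) | (a ^ b))
(8) (a ^ (b & 1))  =[xor_comm →]=  ((b & 1) ^ a)    ⊢ (((b & 1) ^ a) | (a ^ b))
(9) (((b & 1) ^ a) | (a ^ b))  =[and_true ←]=  ((((b & 1) ^ a) | (a ^ b)) & 1)    ⊢ E2

YES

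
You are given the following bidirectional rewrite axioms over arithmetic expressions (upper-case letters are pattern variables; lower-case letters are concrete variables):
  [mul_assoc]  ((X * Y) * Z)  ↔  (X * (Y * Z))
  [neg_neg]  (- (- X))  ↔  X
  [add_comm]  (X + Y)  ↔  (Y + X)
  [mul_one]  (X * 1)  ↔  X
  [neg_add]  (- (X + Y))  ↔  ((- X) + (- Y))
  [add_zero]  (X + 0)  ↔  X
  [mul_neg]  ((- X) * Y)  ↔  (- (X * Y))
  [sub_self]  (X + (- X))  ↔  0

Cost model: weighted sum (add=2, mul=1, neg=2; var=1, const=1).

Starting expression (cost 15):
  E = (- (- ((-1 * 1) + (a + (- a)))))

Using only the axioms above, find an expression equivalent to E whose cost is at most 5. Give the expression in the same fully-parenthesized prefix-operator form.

(- (- -1))   [cost 5]

1. [sub_self →] (a + (- a))  →  0;  E = (- (- ((-1 * 1) + 0)))
2. [mul_one →] (-1 * 1)  →  -1;  E = (- (- (-1 + 0)))
3. [add_zero →] (-1 + 0)  →  -1;  cost 5 ≤ 5, done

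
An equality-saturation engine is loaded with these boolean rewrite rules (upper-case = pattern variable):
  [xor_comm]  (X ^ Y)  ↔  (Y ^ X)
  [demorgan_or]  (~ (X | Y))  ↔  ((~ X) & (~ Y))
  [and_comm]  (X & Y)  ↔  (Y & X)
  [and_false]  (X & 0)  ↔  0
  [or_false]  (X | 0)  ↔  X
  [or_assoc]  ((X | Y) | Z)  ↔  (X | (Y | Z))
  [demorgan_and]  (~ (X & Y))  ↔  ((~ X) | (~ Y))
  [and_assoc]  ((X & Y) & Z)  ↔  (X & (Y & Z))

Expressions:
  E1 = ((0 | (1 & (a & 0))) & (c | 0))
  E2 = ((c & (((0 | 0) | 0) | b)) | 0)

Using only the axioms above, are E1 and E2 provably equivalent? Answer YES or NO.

Every axiom is a valid identity, so a rewrite proof would force E1 and E2 to agree under every assignment.
At a=0, b=1, c=1: E1 = 0 but E2 = 1; they differ, so no derivation exists.

NO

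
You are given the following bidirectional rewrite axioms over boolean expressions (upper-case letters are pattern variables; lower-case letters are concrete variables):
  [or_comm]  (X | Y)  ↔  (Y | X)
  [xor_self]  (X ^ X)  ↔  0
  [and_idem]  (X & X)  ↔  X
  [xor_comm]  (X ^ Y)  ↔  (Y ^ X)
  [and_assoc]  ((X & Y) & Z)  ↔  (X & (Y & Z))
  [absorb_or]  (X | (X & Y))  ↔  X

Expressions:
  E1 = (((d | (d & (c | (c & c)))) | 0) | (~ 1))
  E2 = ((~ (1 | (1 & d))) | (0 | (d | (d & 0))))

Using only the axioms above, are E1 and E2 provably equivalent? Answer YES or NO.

YES

step 1: or_comm (→) rewrites (((d | (d & (c | (c & c)))) | 0) | (~ 1)) into ((~ 1) | ((d | (d & (c | (c & c)))) | 0))
step 2: absorb_or (→) rewrites (c | (c & c)) into c, now ((~ 1) | ((d | (d & c)) | 0))
step 3: absorb_or (→) rewrites (d | (d & c)) into d, now ((~ 1) | (d | 0))
step 4: absorb_or (←) rewrites d into (d | (d & 0)), now ((~ 1) | ((d | (d & 0)) | 0))
step 5: absorb_or (←) rewrites 1 into (1 | (1 & d)), now ((~ (1 | (1 & d))) | ((d | (d & 0)) | 0))
step 6: or_comm (→) rewrites ((d | (d & 0)) | 0) into (0 | (d | (d & 0))), which is E2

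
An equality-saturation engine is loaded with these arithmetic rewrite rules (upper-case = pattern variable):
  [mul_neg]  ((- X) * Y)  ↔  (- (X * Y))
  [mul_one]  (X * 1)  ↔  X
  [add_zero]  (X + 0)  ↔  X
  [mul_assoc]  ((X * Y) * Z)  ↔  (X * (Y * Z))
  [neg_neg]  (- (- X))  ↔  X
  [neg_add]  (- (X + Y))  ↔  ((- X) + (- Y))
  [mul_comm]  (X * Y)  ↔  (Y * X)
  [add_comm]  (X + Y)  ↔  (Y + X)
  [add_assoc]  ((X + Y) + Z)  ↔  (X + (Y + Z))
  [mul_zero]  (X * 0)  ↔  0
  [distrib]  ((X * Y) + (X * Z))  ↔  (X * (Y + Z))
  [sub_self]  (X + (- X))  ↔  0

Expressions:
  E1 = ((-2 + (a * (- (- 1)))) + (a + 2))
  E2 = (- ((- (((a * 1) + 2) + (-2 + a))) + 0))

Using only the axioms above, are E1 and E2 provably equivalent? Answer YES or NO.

YES

step 1: neg_neg (→) rewrites (- (- 1)) into 1, now ((-2 + (a * 1)) + (a + 2))
step 2: add_comm (→) rewrites ((-2 + (a * 1)) + (a + 2)) into ((a + 2) + (-2 + (a * 1)))
step 3: mul_one (→) rewrites (a * 1) into a, now ((a + 2) + (-2 + a))
step 4: mul_one (←) rewrites a into (a * 1), now (((a * 1) + 2) + (-2 + a))
step 5: neg_neg (←) rewrites (((a * 1) + 2) + (-2 + a)) into (- (- (((a * 1) + 2) + (-2 + a))))
step 6: add_zero (←) rewrites (- (((a * 1) + 2) + (-2 + a))) into ((- (((a * 1) + 2) + (-2 + a))) + 0), which is E2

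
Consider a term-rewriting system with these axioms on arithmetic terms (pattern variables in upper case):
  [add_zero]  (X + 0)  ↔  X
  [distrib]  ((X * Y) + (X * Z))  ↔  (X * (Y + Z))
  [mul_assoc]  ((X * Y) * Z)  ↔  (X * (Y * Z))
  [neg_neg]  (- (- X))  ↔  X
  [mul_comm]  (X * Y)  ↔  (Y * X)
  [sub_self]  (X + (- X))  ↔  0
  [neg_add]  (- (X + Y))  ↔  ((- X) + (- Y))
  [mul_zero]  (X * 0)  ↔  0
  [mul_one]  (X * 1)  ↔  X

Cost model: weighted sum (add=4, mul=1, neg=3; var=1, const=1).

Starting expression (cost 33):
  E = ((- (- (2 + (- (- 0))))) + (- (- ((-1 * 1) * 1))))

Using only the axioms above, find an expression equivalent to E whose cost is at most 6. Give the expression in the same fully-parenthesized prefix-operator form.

(1) (- (- (2 + (- (- 0)))))  =[neg_neg →]=  (2 + (- (- 0)))    ⊢ ((2 + (- (- 0))) + (- (- ((-1 * 1) * 1))))
(2) ((-1 * 1) * 1)  =[mul_one →]=  (-1 * 1)    ⊢ ((2 + (- (- 0))) + (- (- (-1 * 1))))
(3) (- (- 0))  =[neg_neg →]=  0    ⊢ ((2 + 0) + (- (- (-1 * 1))))
(4) (- (- (-1 * 1)))  =[neg_neg →]=  (-1 * 1)    ⊢ ((2 + 0) + (-1 * 1))
(5) (2 + 0)  =[add_zero →]=  2    ⊢ (2 + (-1 * 1))
(6) (-1 * 1)  =[mul_one →]=  -1    ⊢ cost 6, within 6

(2 + -1)   [cost 6]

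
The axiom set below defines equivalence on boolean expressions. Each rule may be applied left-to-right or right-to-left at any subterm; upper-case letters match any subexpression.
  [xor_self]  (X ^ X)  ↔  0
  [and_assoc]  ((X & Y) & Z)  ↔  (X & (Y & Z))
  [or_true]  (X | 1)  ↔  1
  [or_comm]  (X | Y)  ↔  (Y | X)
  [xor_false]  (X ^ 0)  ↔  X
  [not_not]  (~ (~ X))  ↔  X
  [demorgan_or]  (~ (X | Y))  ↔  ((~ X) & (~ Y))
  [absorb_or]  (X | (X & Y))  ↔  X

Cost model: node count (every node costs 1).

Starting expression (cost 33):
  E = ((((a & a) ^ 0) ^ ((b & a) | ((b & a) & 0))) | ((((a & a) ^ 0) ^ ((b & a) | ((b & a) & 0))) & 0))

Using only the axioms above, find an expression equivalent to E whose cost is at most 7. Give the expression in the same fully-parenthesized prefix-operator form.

((a & a) ^ (b & a))   [cost 7]

(1) ((((a & a) ^ 0) ^ ((b & a) | ((b & a) & 0))) | ((((a & a) ^ 0) ^ ((b & a) | ((b & a) & 0))) & 0))  =[absorb_or →]=  (((a & a) ^ 0) ^ ((b & a) | ((b & a) & 0)))
(2) ((b & a) | ((b & a) & 0))  =[absorb_or →]=  (b & a)    ⊢ (((a & a) ^ 0) ^ (b & a))
(3) ((a & a) ^ 0)  =[xor_false →]=  (a & a)    ⊢ cost 7, within 7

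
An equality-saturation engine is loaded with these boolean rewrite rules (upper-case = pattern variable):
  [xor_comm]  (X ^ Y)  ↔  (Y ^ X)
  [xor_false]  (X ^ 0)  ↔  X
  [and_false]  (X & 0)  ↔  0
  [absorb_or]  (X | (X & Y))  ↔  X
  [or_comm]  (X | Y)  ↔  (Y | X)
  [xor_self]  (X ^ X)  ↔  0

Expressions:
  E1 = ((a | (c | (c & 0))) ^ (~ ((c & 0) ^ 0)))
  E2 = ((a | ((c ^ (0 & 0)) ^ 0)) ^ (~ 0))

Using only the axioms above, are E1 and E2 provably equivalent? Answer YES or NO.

YES

1. [absorb_or →] (c | (c & 0))  →  c;  E1 = ((a | c) ^ (~ ((c & 0) ^ 0)))
2. [xor_false →] ((c & 0) ^ 0)  →  (c & 0);  E1 = ((a | c) ^ (~ (c & 0)))
3. [and_false →] (c & 0)  →  0;  E1 = ((a | c) ^ (~ 0))
4. [xor_comm →] ((a | c) ^ (~ 0))  →  ((~ 0) ^ (a | c))
5. [xor_false ←] c  →  (c ^ 0);  E1 = ((~ 0) ^ (a | (c ^ 0)))
6. [xor_comm →] ((~ 0) ^ (a | (c ^ 0)))  →  ((a | (c ^ 0)) ^ (~ 0))
7. [and_false ←] 0  →  (0 & 0);  E1 = ((a | (c ^ (0 & 0))) ^ (~ 0))
8. [xor_false ←] (c ^ (0 & 0))  →  ((c ^ (0 & 0)) ^ 0);  this is E2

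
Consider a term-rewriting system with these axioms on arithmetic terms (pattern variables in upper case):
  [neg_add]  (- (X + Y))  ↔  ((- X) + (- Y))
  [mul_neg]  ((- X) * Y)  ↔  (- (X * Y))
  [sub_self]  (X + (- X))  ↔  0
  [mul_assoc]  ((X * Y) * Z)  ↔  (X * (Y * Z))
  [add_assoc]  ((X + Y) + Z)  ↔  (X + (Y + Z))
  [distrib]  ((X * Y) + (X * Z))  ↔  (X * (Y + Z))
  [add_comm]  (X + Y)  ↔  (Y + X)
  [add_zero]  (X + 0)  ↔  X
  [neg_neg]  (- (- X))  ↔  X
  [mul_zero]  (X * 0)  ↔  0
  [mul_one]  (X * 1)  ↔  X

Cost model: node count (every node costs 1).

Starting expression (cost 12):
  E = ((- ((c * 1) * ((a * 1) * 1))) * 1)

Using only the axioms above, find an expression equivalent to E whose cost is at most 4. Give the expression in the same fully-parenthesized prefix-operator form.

(- (c * a))   [cost 4]

1. [mul_one →] ((a * 1) * 1)  →  (a * 1);  E = ((- ((c * 1) * (a * 1))) * 1)
2. [mul_one →] (a * 1)  →  a;  E = ((- ((c * 1) * a)) * 1)
3. [mul_one →] (c * 1)  →  c;  E = ((- (c * a)) * 1)
4. [mul_one →] ((- (c * a)) * 1)  →  (- (c * a));  cost 4 ≤ 4, done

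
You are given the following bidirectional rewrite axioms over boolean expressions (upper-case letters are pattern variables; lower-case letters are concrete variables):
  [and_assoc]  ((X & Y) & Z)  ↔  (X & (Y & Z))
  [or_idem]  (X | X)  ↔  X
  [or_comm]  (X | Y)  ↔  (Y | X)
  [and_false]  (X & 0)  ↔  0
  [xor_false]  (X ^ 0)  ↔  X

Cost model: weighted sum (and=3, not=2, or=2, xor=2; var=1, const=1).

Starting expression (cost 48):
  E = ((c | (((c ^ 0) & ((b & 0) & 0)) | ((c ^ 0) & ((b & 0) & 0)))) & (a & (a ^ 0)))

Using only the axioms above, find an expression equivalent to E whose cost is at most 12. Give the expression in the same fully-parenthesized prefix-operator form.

((c | 0) & (a & a))   [cost 12]

1. [or_idem →] (((c ^ 0) & ((b & 0) & 0)) | ((c ^ 0) & ((b & 0) & 0)))  →  ((c ^ 0) & ((b & 0) & 0));  E = ((c | ((c ^ 0) & ((b & 0) & 0))) & (a & (a ^ 0)))
2. [xor_false →] (a ^ 0)  →  a;  E = ((c | ((c ^ 0) & ((b & 0) & 0))) & (a & a))
3. [and_false →] (b & 0)  →  0;  E = ((c | ((c ^ 0) & (0 & 0))) & (a & a))
4. [and_false →] (0 & 0)  →  0;  E = ((c | ((c ^ 0) & 0)) & (a & a))
5. [xor_false →] (c ^ 0)  →  c;  E = ((c | (c & 0)) & (a & a))
6. [and_false →] (c & 0)  →  0;  cost 12 ≤ 12, done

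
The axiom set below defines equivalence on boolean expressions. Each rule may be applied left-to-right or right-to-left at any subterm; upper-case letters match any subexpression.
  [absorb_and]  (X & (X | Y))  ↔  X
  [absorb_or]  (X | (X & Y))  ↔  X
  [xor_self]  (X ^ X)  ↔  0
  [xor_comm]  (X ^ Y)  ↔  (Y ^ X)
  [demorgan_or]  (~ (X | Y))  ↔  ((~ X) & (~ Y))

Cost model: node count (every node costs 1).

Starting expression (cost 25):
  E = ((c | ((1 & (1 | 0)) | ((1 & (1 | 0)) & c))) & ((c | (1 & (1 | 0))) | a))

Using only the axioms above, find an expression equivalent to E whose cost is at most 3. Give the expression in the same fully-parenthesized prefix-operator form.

(c | 1)   [cost 3]

1. [absorb_or →] ((1 & (1 | 0)) | ((1 & (1 | 0)) & c))  →  (1 & (1 | 0));  E = ((c | (1 & (1 | 0))) & ((c | (1 & (1 | 0))) | a))
2. [absorb_and →] ((c | (1 & (1 | 0))) & ((c | (1 & (1 | 0))) | a))  →  (c | (1 & (1 | 0)))
3. [absorb_and →] (1 & (1 | 0))  →  1;  cost 3 ≤ 3, done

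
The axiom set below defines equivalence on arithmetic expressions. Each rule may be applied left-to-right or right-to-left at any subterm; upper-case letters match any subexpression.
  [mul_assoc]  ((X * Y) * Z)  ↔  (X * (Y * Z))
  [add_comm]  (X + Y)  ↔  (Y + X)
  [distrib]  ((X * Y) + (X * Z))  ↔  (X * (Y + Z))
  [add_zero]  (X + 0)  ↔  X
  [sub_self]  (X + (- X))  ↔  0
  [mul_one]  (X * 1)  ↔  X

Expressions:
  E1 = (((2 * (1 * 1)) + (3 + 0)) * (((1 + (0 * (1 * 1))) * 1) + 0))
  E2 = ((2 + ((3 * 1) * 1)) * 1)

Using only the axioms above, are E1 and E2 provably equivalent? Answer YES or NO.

(1) (1 * 1)  =[mul_one →]=  1    ⊢ (((2 * (1 * 1)) + (3 + 0)) * (((1 + (0 * 1)) * 1) + 0))
(2) (0 * 1)  =[mul_one →]=  0    ⊢ (((2 * (1 * 1)) + (3 + 0)) * (((1 + 0) * 1) + 0))
(3) (1 + 0)  =[add_zero →]=  1    ⊢ (((2 * (1 * 1)) + (3 + 0)) * ((1 * 1) + 0))
(4) (1 * 1)  =[mul_one →]=  1    ⊢ (((2 * (1 * 1)) + (3 + 0)) * (1 + 0))
(5) (1 + 0)  =[add_zero →]=  1    ⊢ (((2 * (1 * 1)) + (3 + 0)) * 1)
(6) (3 + 0)  =[add_zero →]=  3    ⊢ (((2 * (1 * 1)) + 3) * 1)
(7) (1 * 1)  =[mul_one →]=  1    ⊢ (((2 * 1) + 3) * 1)
(8) (((2 * 1) + 3) * 1)  =[mul_one →]=  ((2 * 1) + 3)
(9) (2 * 1)  =[mul_one →]=  2    ⊢ (2 + 3)
(10) (2 + 3)  =[mul_one ←]=  ((2 + 3) * 1)
(11) 3  =[mul_one ←]=  (3 * 1)    ⊢ ((2 + (3 * 1)) * 1)
(12) 3  =[mul_one ←]=  (3 * 1)    ⊢ E2

YES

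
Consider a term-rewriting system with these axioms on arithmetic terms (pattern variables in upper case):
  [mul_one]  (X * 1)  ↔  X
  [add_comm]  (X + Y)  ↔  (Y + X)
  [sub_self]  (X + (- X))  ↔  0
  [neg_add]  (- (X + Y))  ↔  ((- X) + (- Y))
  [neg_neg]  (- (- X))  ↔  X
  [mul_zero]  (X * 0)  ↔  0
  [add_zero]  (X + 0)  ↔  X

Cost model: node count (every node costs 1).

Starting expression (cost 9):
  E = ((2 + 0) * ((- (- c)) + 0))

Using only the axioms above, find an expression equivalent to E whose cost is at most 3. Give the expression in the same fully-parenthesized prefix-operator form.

(2 * c)   [cost 3]

(1) (- (- c))  =[neg_neg →]=  c    ⊢ ((2 + 0) * (c + 0))
(2) (c + 0)  =[add_zero →]=  c    ⊢ ((2 + 0) * c)
(3) (2 + 0)  =[add_zero →]=  2    ⊢ cost 3, within 3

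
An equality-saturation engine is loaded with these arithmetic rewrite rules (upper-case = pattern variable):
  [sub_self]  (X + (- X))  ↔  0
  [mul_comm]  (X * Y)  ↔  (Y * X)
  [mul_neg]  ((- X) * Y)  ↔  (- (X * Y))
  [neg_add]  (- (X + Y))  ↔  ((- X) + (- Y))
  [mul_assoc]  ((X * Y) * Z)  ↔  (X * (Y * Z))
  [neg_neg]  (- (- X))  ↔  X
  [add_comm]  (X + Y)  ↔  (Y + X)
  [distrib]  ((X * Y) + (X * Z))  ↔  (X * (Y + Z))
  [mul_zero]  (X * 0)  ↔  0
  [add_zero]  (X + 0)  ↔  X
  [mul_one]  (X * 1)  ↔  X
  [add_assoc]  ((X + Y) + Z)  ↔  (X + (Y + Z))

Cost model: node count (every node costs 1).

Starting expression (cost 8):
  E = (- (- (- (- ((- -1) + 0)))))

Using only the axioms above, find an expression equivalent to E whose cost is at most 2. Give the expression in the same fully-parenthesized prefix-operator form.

step 1: add_zero (→) rewrites ((- -1) + 0) into (- -1), now (- (- (- (- (- -1)))))
step 2: neg_neg (→) rewrites (- (- -1)) into -1, now (- (- (- -1)))
step 3: neg_neg (→) rewrites (- (- (- -1))) into (- -1), reaching cost 2 (bound 2)

(- -1)   [cost 2]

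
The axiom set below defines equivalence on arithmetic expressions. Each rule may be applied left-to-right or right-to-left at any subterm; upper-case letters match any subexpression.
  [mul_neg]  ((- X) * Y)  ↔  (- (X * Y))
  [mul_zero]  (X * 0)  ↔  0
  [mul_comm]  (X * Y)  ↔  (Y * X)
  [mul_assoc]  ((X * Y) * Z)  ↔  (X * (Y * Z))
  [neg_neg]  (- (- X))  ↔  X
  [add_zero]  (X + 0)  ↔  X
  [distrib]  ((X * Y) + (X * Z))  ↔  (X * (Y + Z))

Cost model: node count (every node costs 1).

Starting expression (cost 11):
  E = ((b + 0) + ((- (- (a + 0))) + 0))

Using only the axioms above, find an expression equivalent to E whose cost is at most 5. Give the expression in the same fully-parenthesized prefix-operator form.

((b + 0) + a)   [cost 5]

step 1: neg_neg (→) rewrites (- (- (a + 0))) into (a + 0), now ((b + 0) + ((a + 0) + 0))
step 2: add_zero (→) rewrites (a + 0) into a, now ((b + 0) + (a + 0))
step 3: add_zero (→) rewrites (a + 0) into a, reaching cost 5 (bound 5)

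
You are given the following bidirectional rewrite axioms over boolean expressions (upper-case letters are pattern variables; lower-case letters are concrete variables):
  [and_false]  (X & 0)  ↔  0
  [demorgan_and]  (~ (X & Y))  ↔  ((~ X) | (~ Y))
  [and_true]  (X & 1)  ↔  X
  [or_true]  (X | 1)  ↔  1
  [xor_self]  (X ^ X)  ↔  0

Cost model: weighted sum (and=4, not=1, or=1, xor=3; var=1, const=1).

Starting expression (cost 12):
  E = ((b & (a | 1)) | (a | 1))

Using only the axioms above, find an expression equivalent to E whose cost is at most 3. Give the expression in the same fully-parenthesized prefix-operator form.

(b | 1)   [cost 3]

1. [or_true →] (a | 1)  →  1;  E = ((b & 1) | (a | 1))
2. [or_true →] (a | 1)  →  1;  E = ((b & 1) | 1)
3. [and_true →] (b & 1)  →  b;  cost 3 ≤ 3, done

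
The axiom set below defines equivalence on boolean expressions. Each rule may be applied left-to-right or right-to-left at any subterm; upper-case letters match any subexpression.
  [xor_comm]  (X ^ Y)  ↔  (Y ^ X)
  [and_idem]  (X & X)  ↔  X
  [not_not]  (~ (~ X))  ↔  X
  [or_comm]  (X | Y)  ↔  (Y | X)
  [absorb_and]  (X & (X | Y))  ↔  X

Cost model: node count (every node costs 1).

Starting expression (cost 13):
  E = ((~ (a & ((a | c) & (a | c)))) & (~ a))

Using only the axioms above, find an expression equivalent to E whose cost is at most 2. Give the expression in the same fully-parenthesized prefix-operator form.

(~ a)   [cost 2]

(1) ((a | c) & (a | c))  =[and_idem →]=  (a | c)    ⊢ ((~ (a & (a | c))) & (~ a))
(2) (a & (a | c))  =[absorb_and →]=  a    ⊢ ((~ a) & (~ a))
(3) ((~ a) & (~ a))  =[and_idem →]=  (~ a)    ⊢ cost 2, within 2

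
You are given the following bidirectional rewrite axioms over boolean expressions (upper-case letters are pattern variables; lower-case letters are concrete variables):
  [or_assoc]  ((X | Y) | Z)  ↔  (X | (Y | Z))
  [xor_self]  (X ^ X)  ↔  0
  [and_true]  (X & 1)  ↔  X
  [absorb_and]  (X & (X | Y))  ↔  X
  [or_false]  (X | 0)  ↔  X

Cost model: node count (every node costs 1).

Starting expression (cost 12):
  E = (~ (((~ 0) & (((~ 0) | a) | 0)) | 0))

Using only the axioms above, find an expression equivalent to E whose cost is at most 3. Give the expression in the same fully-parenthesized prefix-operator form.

(~ (~ 0))   [cost 3]

(1) (((~ 0) | a) | 0)  =[or_false →]=  ((~ 0) | a)    ⊢ (~ (((~ 0) & ((~ 0) | a)) | 0))
(2) ((~ 0) & ((~ 0) | a))  =[absorb_and →]=  (~ 0)    ⊢ (~ ((~ 0) | 0))
(3) ((~ 0) | 0)  =[or_false →]=  (~ 0)    ⊢ cost 3, within 3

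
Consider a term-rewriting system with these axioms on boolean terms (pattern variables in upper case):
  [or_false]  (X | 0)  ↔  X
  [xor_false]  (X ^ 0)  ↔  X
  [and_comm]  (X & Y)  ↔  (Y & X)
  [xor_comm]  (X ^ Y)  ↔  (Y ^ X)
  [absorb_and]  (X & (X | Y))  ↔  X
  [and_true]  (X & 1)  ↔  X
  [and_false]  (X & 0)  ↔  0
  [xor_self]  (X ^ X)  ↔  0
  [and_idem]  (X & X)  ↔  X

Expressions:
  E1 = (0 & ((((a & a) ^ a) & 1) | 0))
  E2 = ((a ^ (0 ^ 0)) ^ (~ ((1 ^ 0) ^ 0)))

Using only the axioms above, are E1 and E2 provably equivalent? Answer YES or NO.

NO

All listed rules preserve value, hence provable equivalence implies equal values everywhere; look for a separating assignment.
a=1 gives E1 ↦ 0, E2 ↦ 1; values differ ⇒ not provably equivalent.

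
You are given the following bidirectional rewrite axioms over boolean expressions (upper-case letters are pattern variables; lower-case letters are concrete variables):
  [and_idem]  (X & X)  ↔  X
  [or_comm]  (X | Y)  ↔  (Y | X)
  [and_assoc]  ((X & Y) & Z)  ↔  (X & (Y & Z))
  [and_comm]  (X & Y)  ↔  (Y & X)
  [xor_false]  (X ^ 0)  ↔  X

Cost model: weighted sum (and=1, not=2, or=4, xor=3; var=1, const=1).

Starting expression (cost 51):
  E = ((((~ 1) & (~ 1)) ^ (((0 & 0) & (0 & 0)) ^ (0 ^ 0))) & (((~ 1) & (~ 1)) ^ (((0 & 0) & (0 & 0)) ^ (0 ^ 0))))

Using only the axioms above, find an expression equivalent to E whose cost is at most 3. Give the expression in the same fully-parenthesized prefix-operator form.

1. [and_idem →] ((((~ 1) & (~ 1)) ^ (((0 & 0) & (0 & 0)) ^ (0 ^ 0))) & (((~ 1) & (~ 1)) ^ (((0 & 0) & (0 & 0)) ^ (0 ^ 0))))  →  (((~ 1) & (~ 1)) ^ (((0 & 0) & (0 & 0)) ^ (0 ^ 0)))
2. [and_idem →] ((0 & 0) & (0 & 0))  →  (0 & 0);  E = (((~ 1) & (~ 1)) ^ ((0 & 0) ^ (0 ^ 0)))
3. [xor_false →] (0 ^ 0)  →  0;  E = (((~ 1) & (~ 1)) ^ ((0 & 0) ^ 0))
4. [xor_false →] ((0 & 0) ^ 0)  →  (0 & 0);  E = (((~ 1) & (~ 1)) ^ (0 & 0))
5. [and_idem →] (0 & 0)  →  0;  E = (((~ 1) & (~ 1)) ^ 0)
6. [xor_false →] (((~ 1) & (~ 1)) ^ 0)  →  ((~ 1) & (~ 1))
7. [and_idem →] ((~ 1) & (~ 1))  →  (~ 1);  cost 3 ≤ 3, done

(~ 1)   [cost 3]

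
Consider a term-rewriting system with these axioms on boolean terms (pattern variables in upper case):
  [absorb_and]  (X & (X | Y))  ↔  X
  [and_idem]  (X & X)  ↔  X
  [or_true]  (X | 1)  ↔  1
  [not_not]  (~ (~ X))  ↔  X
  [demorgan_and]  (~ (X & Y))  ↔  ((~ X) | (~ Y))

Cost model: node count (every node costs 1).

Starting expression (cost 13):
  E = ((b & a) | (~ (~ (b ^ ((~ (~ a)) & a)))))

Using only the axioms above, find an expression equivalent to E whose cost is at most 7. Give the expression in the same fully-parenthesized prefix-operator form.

((b & a) | (b ^ a))   [cost 7]

1. [not_not →] (~ (~ a))  →  a;  E = ((b & a) | (~ (~ (b ^ (a & a)))))
2. [not_not →] (~ (~ (b ^ (a & a))))  →  (b ^ (a & a));  E = ((b & a) | (b ^ (a & a)))
3. [and_idem →] (a & a)  →  a;  cost 7 ≤ 7, done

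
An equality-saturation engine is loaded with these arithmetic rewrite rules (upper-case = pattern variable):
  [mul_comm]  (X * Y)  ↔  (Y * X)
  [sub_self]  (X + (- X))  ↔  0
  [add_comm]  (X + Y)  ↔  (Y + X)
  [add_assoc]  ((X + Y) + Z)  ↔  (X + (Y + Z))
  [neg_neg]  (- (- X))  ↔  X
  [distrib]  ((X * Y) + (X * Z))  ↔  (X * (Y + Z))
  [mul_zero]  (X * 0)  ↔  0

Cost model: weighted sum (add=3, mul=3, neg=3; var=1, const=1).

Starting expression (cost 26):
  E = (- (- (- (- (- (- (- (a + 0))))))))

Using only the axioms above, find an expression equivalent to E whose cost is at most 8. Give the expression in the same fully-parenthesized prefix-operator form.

(1) (- (- (a + 0)))  =[neg_neg →]=  (a + 0)    ⊢ (- (- (- (- (- (a + 0))))))
(2) (- (- (- (- (a + 0)))))  =[neg_neg →]=  (- (- (a + 0)))    ⊢ (- (- (- (a + 0))))
(3) (- (- (- (a + 0))))  =[neg_neg →]=  (- (a + 0))    ⊢ cost 8, within 8

(- (a + 0))   [cost 8]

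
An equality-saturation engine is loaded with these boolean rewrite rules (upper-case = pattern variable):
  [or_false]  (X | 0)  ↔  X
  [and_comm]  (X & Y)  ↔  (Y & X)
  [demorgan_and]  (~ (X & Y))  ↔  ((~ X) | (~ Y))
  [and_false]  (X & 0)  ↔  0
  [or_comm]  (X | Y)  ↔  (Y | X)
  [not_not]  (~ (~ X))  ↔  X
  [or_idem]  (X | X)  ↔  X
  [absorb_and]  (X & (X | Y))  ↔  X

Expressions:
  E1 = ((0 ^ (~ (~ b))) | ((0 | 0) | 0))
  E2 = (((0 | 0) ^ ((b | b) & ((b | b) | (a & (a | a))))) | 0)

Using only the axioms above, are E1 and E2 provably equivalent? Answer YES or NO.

YES

1. [not_not →] (~ (~ b))  →  b;  E1 = ((0 ^ b) | ((0 | 0) | 0))
2. [or_false →] ((0 | 0) | 0)  →  (0 | 0);  E1 = ((0 ^ b) | (0 | 0))
3. [or_idem →] (0 | 0)  →  0;  E1 = ((0 ^ b) | 0)
4. [or_false →] ((0 ^ b) | 0)  →  (0 ^ b)
5. [or_idem ←] 0  →  (0 | 0);  E1 = ((0 | 0) ^ b)
6. [or_idem ←] b  →  (b | b);  E1 = ((0 | 0) ^ (b | b))
7. [or_false ←] ((0 | 0) ^ (b | b))  →  (((0 | 0) ^ (b | b)) | 0)
8. [absorb_and ←] (b | b)  →  ((b | b) & ((b | b) | a));  E1 = (((0 | 0) ^ ((b | b) & ((b | b) | a))) | 0)
9. [absorb_and ←] a  →  (a & (a | a));  this is E2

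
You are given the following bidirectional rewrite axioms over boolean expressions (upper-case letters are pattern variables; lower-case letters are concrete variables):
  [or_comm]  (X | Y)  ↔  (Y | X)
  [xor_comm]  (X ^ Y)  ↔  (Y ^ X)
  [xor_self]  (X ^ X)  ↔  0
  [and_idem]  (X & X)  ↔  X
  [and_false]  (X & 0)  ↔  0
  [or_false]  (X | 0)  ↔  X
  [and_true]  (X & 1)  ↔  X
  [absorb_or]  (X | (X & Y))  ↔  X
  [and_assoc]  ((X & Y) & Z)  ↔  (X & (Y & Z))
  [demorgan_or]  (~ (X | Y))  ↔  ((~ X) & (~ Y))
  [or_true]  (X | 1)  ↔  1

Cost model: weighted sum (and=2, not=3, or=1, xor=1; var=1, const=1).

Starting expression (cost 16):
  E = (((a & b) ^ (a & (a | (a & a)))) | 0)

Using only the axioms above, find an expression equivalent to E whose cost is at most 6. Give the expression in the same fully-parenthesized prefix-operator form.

((a & b) ^ a)   [cost 6]

1. [or_false →] (((a & b) ^ (a & (a | (a & a)))) | 0)  →  ((a & b) ^ (a & (a | (a & a))))
2. [absorb_or →] (a | (a & a))  →  a;  E = ((a & b) ^ (a & a))
3. [and_idem →] (a & a)  →  a;  cost 6 ≤ 6, done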